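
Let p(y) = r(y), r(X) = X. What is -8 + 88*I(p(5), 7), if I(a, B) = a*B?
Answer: 3072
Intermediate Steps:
p(y) = y
I(a, B) = B*a
-8 + 88*I(p(5), 7) = -8 + 88*(7*5) = -8 + 88*35 = -8 + 3080 = 3072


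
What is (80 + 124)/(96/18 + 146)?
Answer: 306/227 ≈ 1.3480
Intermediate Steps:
(80 + 124)/(96/18 + 146) = 204/(96*(1/18) + 146) = 204/(16/3 + 146) = 204/(454/3) = 204*(3/454) = 306/227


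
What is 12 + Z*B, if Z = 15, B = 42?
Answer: 642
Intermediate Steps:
12 + Z*B = 12 + 15*42 = 12 + 630 = 642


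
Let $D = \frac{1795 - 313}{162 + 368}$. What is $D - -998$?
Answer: $\frac{265211}{265} \approx 1000.8$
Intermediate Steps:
$D = \frac{741}{265}$ ($D = \frac{1482}{530} = 1482 \cdot \frac{1}{530} = \frac{741}{265} \approx 2.7962$)
$D - -998 = \frac{741}{265} - -998 = \frac{741}{265} + 998 = \frac{265211}{265}$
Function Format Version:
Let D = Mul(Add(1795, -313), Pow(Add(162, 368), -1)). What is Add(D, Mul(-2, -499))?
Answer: Rational(265211, 265) ≈ 1000.8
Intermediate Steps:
D = Rational(741, 265) (D = Mul(1482, Pow(530, -1)) = Mul(1482, Rational(1, 530)) = Rational(741, 265) ≈ 2.7962)
Add(D, Mul(-2, -499)) = Add(Rational(741, 265), Mul(-2, -499)) = Add(Rational(741, 265), 998) = Rational(265211, 265)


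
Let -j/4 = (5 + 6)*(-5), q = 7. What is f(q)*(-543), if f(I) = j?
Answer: -119460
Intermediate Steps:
j = 220 (j = -4*(5 + 6)*(-5) = -44*(-5) = -4*(-55) = 220)
f(I) = 220
f(q)*(-543) = 220*(-543) = -119460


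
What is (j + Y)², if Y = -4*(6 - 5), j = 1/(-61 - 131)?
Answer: 591361/36864 ≈ 16.042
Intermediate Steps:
j = -1/192 (j = 1/(-192) = -1/192 ≈ -0.0052083)
Y = -4 (Y = -4*1 = -4)
(j + Y)² = (-1/192 - 4)² = (-769/192)² = 591361/36864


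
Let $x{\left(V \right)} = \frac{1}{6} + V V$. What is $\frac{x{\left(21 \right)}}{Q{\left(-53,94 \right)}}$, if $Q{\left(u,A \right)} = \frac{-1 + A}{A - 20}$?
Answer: $\frac{97939}{279} \approx 351.04$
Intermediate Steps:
$Q{\left(u,A \right)} = \frac{-1 + A}{-20 + A}$
$x{\left(V \right)} = \frac{1}{6} + V^{2}$
$\frac{x{\left(21 \right)}}{Q{\left(-53,94 \right)}} = \frac{\frac{1}{6} + 21^{2}}{\frac{1}{-20 + 94} \left(-1 + 94\right)} = \frac{\frac{1}{6} + 441}{\frac{1}{74} \cdot 93} = \frac{2647}{6 \cdot \frac{1}{74} \cdot 93} = \frac{2647}{6 \cdot \frac{93}{74}} = \frac{2647}{6} \cdot \frac{74}{93} = \frac{97939}{279}$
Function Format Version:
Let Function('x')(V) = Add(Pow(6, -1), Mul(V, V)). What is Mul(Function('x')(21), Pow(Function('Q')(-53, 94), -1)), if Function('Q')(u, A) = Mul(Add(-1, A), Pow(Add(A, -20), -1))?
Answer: Rational(97939, 279) ≈ 351.04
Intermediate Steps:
Function('Q')(u, A) = Mul(Pow(Add(-20, A), -1), Add(-1, A)) (Function('Q')(u, A) = Mul(Add(-1, A), Pow(Add(-20, A), -1)) = Mul(Pow(Add(-20, A), -1), Add(-1, A)))
Function('x')(V) = Add(Rational(1, 6), Pow(V, 2))
Mul(Function('x')(21), Pow(Function('Q')(-53, 94), -1)) = Mul(Add(Rational(1, 6), Pow(21, 2)), Pow(Mul(Pow(Add(-20, 94), -1), Add(-1, 94)), -1)) = Mul(Add(Rational(1, 6), 441), Pow(Mul(Pow(74, -1), 93), -1)) = Mul(Rational(2647, 6), Pow(Mul(Rational(1, 74), 93), -1)) = Mul(Rational(2647, 6), Pow(Rational(93, 74), -1)) = Mul(Rational(2647, 6), Rational(74, 93)) = Rational(97939, 279)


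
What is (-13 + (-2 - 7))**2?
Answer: 484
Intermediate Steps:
(-13 + (-2 - 7))**2 = (-13 - 9)**2 = (-22)**2 = 484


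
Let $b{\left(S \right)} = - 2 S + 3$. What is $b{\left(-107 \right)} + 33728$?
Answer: $33945$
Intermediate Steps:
$b{\left(S \right)} = 3 - 2 S$
$b{\left(-107 \right)} + 33728 = \left(3 - -214\right) + 33728 = \left(3 + 214\right) + 33728 = 217 + 33728 = 33945$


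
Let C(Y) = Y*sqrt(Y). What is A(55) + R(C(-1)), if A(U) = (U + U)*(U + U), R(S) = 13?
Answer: 12113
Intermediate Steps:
C(Y) = Y**(3/2)
A(U) = 4*U**2 (A(U) = (2*U)*(2*U) = 4*U**2)
A(55) + R(C(-1)) = 4*55**2 + 13 = 4*3025 + 13 = 12100 + 13 = 12113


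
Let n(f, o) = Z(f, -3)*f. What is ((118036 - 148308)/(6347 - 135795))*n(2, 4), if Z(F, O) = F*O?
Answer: -4128/1471 ≈ -2.8063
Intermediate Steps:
n(f, o) = -3*f² (n(f, o) = (f*(-3))*f = (-3*f)*f = -3*f²)
((118036 - 148308)/(6347 - 135795))*n(2, 4) = ((118036 - 148308)/(6347 - 135795))*(-3*2²) = (-30272/(-129448))*(-3*4) = -30272*(-1/129448)*(-12) = (344/1471)*(-12) = -4128/1471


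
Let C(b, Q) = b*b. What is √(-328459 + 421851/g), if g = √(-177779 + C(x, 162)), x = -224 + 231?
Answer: √(-10375347421581100 - 74975578230*I*√177730)/177730 ≈ 0.87299 - 573.11*I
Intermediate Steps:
x = 7
C(b, Q) = b²
g = I*√177730 (g = √(-177779 + 7²) = √(-177779 + 49) = √(-177730) = I*√177730 ≈ 421.58*I)
√(-328459 + 421851/g) = √(-328459 + 421851/((I*√177730))) = √(-328459 + 421851*(-I*√177730/177730)) = √(-328459 - 421851*I*√177730/177730)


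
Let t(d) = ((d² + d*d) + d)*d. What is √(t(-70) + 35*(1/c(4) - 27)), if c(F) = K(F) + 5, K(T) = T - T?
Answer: 3*I*√75782 ≈ 825.86*I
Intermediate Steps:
t(d) = d*(d + 2*d²) (t(d) = ((d² + d²) + d)*d = (2*d² + d)*d = (d + 2*d²)*d = d*(d + 2*d²))
K(T) = 0
c(F) = 5 (c(F) = 0 + 5 = 5)
√(t(-70) + 35*(1/c(4) - 27)) = √((-70)²*(1 + 2*(-70)) + 35*(1/5 - 27)) = √(4900*(1 - 140) + 35*(⅕ - 27)) = √(4900*(-139) + 35*(-134/5)) = √(-681100 - 938) = √(-682038) = 3*I*√75782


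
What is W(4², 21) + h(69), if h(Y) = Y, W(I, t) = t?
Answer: 90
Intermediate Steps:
W(4², 21) + h(69) = 21 + 69 = 90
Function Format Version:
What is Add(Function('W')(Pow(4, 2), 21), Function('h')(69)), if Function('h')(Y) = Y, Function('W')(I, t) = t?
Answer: 90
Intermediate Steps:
Add(Function('W')(Pow(4, 2), 21), Function('h')(69)) = Add(21, 69) = 90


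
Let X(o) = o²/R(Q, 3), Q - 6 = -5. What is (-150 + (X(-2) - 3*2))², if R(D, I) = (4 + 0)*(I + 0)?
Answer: 218089/9 ≈ 24232.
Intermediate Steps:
Q = 1 (Q = 6 - 5 = 1)
R(D, I) = 4*I
X(o) = o²/12 (X(o) = o²/((4*3)) = o²/12)
(-150 + (X(-2) - 3*2))² = (-150 + ((1/12)*(-2)² - 3*2))² = (-150 + ((1/12)*4 - 6))² = (-150 + (⅓ - 6))² = (-150 - 17/3)² = (-467/3)² = 218089/9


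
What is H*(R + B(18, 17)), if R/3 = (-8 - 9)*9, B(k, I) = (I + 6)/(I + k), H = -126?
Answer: 288756/5 ≈ 57751.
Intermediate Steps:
B(k, I) = (6 + I)/(I + k)
R = -459 (R = 3*((-8 - 9)*9) = 3*(-17*9) = 3*(-153) = -459)
H*(R + B(18, 17)) = -126*(-459 + (6 + 17)/(17 + 18)) = -126*(-459 + 23/35) = -126*(-16042/35) = 288756/5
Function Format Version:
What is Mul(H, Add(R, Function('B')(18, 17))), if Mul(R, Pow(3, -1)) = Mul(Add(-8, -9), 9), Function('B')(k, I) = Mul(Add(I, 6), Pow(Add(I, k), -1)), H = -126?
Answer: Rational(288756, 5) ≈ 57751.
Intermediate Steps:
Function('B')(k, I) = Mul(Pow(Add(I, k), -1), Add(6, I)) (Function('B')(k, I) = Mul(Add(6, I), Pow(Add(I, k), -1)) = Mul(Pow(Add(I, k), -1), Add(6, I)))
R = -459 (R = Mul(3, Mul(Add(-8, -9), 9)) = Mul(3, Mul(-17, 9)) = Mul(3, -153) = -459)
Mul(H, Add(R, Function('B')(18, 17))) = Mul(-126, Add(-459, Mul(Pow(Add(17, 18), -1), Add(6, 17)))) = Mul(-126, Add(-459, Mul(Pow(35, -1), 23))) = Mul(-126, Add(-459, Mul(Rational(1, 35), 23))) = Mul(-126, Add(-459, Rational(23, 35))) = Mul(-126, Rational(-16042, 35)) = Rational(288756, 5)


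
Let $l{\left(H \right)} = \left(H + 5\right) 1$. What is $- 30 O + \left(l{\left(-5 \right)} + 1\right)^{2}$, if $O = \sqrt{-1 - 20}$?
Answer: $1 - 30 i \sqrt{21} \approx 1.0 - 137.48 i$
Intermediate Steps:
$l{\left(H \right)} = 5 + H$ ($l{\left(H \right)} = \left(5 + H\right) 1 = 5 + H$)
$O = i \sqrt{21}$ ($O = \sqrt{-21} = i \sqrt{21} \approx 4.5826 i$)
$- 30 O + \left(l{\left(-5 \right)} + 1\right)^{2} = - 30 i \sqrt{21} + \left(\left(5 - 5\right) + 1\right)^{2} = - 30 i \sqrt{21} + \left(0 + 1\right)^{2} = - 30 i \sqrt{21} + 1^{2} = - 30 i \sqrt{21} + 1 = 1 - 30 i \sqrt{21}$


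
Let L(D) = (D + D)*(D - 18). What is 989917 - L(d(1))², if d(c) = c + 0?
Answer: 988761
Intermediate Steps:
d(c) = c
L(D) = 2*D*(-18 + D) (L(D) = (2*D)*(-18 + D) = 2*D*(-18 + D))
989917 - L(d(1))² = 989917 - (2*1*(-18 + 1))² = 989917 - (2*1*(-17))² = 989917 - 1*(-34)² = 989917 - 1*1156 = 989917 - 1156 = 988761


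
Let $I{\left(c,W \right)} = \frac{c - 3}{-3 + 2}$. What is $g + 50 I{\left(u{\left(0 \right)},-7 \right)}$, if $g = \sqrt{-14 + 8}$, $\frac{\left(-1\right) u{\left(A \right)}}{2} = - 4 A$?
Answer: $150 + i \sqrt{6} \approx 150.0 + 2.4495 i$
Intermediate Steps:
$u{\left(A \right)} = 8 A$ ($u{\left(A \right)} = - 2 \left(- 4 A\right) = 8 A$)
$g = i \sqrt{6}$ ($g = \sqrt{-6} = i \sqrt{6} \approx 2.4495 i$)
$I{\left(c,W \right)} = 3 - c$ ($I{\left(c,W \right)} = \frac{-3 + c}{-1} = \left(-3 + c\right) \left(-1\right) = 3 - c$)
$g + 50 I{\left(u{\left(0 \right)},-7 \right)} = i \sqrt{6} + 50 \left(3 - 8 \cdot 0\right) = i \sqrt{6} + 50 \left(3 - 0\right) = i \sqrt{6} + 50 \left(3 + 0\right) = i \sqrt{6} + 50 \cdot 3 = i \sqrt{6} + 150 = 150 + i \sqrt{6}$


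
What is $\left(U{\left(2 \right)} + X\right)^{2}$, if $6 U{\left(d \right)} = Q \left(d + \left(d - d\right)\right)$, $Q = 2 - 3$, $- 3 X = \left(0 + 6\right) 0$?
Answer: $\frac{1}{9} \approx 0.11111$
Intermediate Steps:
$X = 0$ ($X = - \frac{\left(0 + 6\right) 0}{3} = - \frac{6 \cdot 0}{3} = \left(- \frac{1}{3}\right) 0 = 0$)
$Q = -1$
$U{\left(d \right)} = - \frac{d}{6}$ ($U{\left(d \right)} = \frac{\left(-1\right) \left(d + \left(d - d\right)\right)}{6} = \frac{\left(-1\right) \left(d + 0\right)}{6} = \frac{\left(-1\right) d}{6} = - \frac{d}{6}$)
$\left(U{\left(2 \right)} + X\right)^{2} = \left(\left(- \frac{1}{6}\right) 2 + 0\right)^{2} = \left(- \frac{1}{3} + 0\right)^{2} = \left(- \frac{1}{3}\right)^{2} = \frac{1}{9}$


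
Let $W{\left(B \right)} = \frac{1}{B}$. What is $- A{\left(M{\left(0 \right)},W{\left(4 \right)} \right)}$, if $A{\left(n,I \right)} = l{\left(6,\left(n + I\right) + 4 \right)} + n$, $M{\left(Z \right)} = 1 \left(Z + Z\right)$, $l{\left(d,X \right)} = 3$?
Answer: $-3$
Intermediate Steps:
$M{\left(Z \right)} = 2 Z$ ($M{\left(Z \right)} = 1 \cdot 2 Z = 2 Z$)
$A{\left(n,I \right)} = 3 + n$
$- A{\left(M{\left(0 \right)},W{\left(4 \right)} \right)} = - (3 + 2 \cdot 0) = - (3 + 0) = \left(-1\right) 3 = -3$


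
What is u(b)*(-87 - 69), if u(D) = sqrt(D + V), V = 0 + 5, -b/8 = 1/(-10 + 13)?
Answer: -52*sqrt(21) ≈ -238.29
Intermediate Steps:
b = -8/3 (b = -8/(-10 + 13) = -8/3 ≈ -2.6667)
V = 5
u(D) = sqrt(5 + D) (u(D) = sqrt(D + 5) = sqrt(5 + D))
u(b)*(-87 - 69) = sqrt(5 - 8/3)*(-87 - 69) = sqrt(7/3)*(-156) = (sqrt(21)/3)*(-156) = -52*sqrt(21)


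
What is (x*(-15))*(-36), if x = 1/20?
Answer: 27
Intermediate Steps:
x = 1/20 ≈ 0.050000
(x*(-15))*(-36) = ((1/20)*(-15))*(-36) = -¾*(-36) = 27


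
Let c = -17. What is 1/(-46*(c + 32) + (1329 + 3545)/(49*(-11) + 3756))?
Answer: -3217/2214856 ≈ -0.0014525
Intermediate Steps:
1/(-46*(c + 32) + (1329 + 3545)/(49*(-11) + 3756)) = 1/(-46*(-17 + 32) + (1329 + 3545)/(49*(-11) + 3756)) = 1/(-46*15 + 4874/(-539 + 3756)) = 1/(-690 + 4874/3217) = 1/(-2214856/3217) = -3217/2214856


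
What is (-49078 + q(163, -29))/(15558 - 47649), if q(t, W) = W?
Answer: 16369/10697 ≈ 1.5302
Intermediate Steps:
(-49078 + q(163, -29))/(15558 - 47649) = (-49078 - 29)/(15558 - 47649) = -49107/(-32091) = -49107*(-1/32091) = 16369/10697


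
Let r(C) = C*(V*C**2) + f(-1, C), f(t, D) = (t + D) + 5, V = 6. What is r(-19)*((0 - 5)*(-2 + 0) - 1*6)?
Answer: -164676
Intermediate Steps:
f(t, D) = 5 + D + t (f(t, D) = (D + t) + 5 = 5 + D + t)
r(C) = 4 + C + 6*C**3 (r(C) = C*(6*C**2) + (5 + C - 1) = 6*C**3 + (4 + C) = 4 + C + 6*C**3)
r(-19)*((0 - 5)*(-2 + 0) - 1*6) = (4 - 19 + 6*(-19)**3)*((0 - 5)*(-2 + 0) - 1*6) = (4 - 19 + 6*(-6859))*(-5*(-2) - 6) = (4 - 19 - 41154)*(10 - 6) = -41169*4 = -164676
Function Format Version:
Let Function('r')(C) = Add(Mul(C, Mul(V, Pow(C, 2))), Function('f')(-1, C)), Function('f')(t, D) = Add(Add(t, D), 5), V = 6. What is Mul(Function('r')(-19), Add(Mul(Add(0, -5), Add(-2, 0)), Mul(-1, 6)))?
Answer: -164676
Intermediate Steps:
Function('f')(t, D) = Add(5, D, t) (Function('f')(t, D) = Add(Add(D, t), 5) = Add(5, D, t))
Function('r')(C) = Add(4, C, Mul(6, Pow(C, 3))) (Function('r')(C) = Add(Mul(C, Mul(6, Pow(C, 2))), Add(5, C, -1)) = Add(Mul(6, Pow(C, 3)), Add(4, C)) = Add(4, C, Mul(6, Pow(C, 3))))
Mul(Function('r')(-19), Add(Mul(Add(0, -5), Add(-2, 0)), Mul(-1, 6))) = Mul(Add(4, -19, Mul(6, Pow(-19, 3))), Add(Mul(Add(0, -5), Add(-2, 0)), Mul(-1, 6))) = Mul(Add(4, -19, Mul(6, -6859)), Add(Mul(-5, -2), -6)) = Mul(Add(4, -19, -41154), Add(10, -6)) = Mul(-41169, 4) = -164676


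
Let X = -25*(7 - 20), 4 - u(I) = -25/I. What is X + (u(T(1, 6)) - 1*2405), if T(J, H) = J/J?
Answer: -2051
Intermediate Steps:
T(J, H) = 1
u(I) = 4 + 25/I (u(I) = 4 - (-25)/I = 4 + 25/I)
X = 325 (X = -25*(-13) = 325)
X + (u(T(1, 6)) - 1*2405) = 325 + ((4 + 25/1) - 1*2405) = 325 + ((4 + 25*1) - 2405) = 325 + ((4 + 25) - 2405) = 325 + (29 - 2405) = 325 - 2376 = -2051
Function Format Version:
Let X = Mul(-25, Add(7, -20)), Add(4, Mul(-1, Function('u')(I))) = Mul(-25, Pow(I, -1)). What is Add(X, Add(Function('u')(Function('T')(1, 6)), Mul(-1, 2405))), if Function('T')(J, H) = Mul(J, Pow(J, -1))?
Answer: -2051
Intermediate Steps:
Function('T')(J, H) = 1
Function('u')(I) = Add(4, Mul(25, Pow(I, -1))) (Function('u')(I) = Add(4, Mul(-1, Mul(-25, Pow(I, -1)))) = Add(4, Mul(25, Pow(I, -1))))
X = 325 (X = Mul(-25, -13) = 325)
Add(X, Add(Function('u')(Function('T')(1, 6)), Mul(-1, 2405))) = Add(325, Add(Add(4, Mul(25, Pow(1, -1))), Mul(-1, 2405))) = Add(325, Add(Add(4, Mul(25, 1)), -2405)) = Add(325, Add(Add(4, 25), -2405)) = Add(325, Add(29, -2405)) = Add(325, -2376) = -2051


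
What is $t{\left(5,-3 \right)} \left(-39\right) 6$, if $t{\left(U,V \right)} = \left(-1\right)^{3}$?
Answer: $234$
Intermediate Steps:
$t{\left(U,V \right)} = -1$
$t{\left(5,-3 \right)} \left(-39\right) 6 = \left(-1\right) \left(-39\right) 6 = 39 \cdot 6 = 234$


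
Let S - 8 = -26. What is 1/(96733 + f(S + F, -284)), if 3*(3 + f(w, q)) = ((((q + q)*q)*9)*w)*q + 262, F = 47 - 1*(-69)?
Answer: -3/40406429804 ≈ -7.4246e-11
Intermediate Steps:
S = -18 (S = 8 - 26 = -18)
F = 116 (F = 47 + 69 = 116)
f(w, q) = 253/3 + 6*w*q³ (f(w, q) = -3 + (((((q + q)*q)*9)*w)*q + 262)/3 = -3 + (((((2*q)*q)*9)*w)*q + 262)/3 = -3 + ((((2*q²)*9)*w)*q + 262)/3 = -3 + (((18*q²)*w)*q + 262)/3 = -3 + ((18*w*q²)*q + 262)/3 = -3 + (18*w*q³ + 262)/3 = -3 + (262 + 18*w*q³)/3 = -3 + (262/3 + 6*w*q³) = 253/3 + 6*w*q³)
1/(96733 + f(S + F, -284)) = 1/(96733 + (253/3 + 6*(-18 + 116)*(-284)³)) = 1/(96733 + (253/3 + 6*98*(-22906304))) = 1/(96733 + (253/3 - 13468906752)) = 1/(96733 - 40406720003/3) = 1/(-40406429804/3) = -3/40406429804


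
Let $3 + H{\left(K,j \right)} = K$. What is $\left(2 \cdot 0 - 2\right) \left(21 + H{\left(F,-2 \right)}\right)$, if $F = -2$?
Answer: $-32$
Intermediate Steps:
$H{\left(K,j \right)} = -3 + K$
$\left(2 \cdot 0 - 2\right) \left(21 + H{\left(F,-2 \right)}\right) = \left(2 \cdot 0 - 2\right) \left(21 - 5\right) = \left(0 - 2\right) \left(21 - 5\right) = \left(-2\right) 16 = -32$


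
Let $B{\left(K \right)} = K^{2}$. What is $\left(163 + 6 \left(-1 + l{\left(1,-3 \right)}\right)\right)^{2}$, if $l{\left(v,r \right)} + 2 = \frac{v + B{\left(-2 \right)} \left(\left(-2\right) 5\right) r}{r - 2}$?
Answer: $\frac{1}{25} \approx 0.04$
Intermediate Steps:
$l{\left(v,r \right)} = -2 + \frac{v - 40 r}{-2 + r}$ ($l{\left(v,r \right)} = -2 + \frac{v + \left(-2\right)^{2} \left(\left(-2\right) 5\right) r}{r - 2} = -2 + \frac{v + 4 \left(-10\right) r}{-2 + r} = -2 + \frac{v - 40 r}{-2 + r}$)
$\left(163 + 6 \left(-1 + l{\left(1,-3 \right)}\right)\right)^{2} = \left(163 + 6 \left(-1 + \frac{4 + 1 - -126}{-2 - 3}\right)\right)^{2} = \left(163 + 6 \left(-1 + \frac{4 + 1 + 126}{-5}\right)\right)^{2} = \left(163 + 6 \left(-1 - \frac{131}{5}\right)\right)^{2} = \left(163 + 6 \left(- \frac{136}{5}\right)\right)^{2} = \left(163 - \frac{816}{5}\right)^{2} = \left(- \frac{1}{5}\right)^{2} = \frac{1}{25}$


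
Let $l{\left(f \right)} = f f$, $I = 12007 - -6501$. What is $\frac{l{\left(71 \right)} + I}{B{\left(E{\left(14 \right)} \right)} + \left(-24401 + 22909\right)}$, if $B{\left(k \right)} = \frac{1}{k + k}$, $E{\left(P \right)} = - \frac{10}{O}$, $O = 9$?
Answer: $- \frac{470980}{29849} \approx -15.779$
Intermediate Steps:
$E{\left(P \right)} = - \frac{10}{9}$
$B{\left(k \right)} = \frac{1}{2 k}$
$I = 18508$ ($I = 12007 + 6501 = 18508$)
$l{\left(f \right)} = f^{2}$
$\frac{l{\left(71 \right)} + I}{B{\left(E{\left(14 \right)} \right)} + \left(-24401 + 22909\right)} = \frac{71^{2} + 18508}{\frac{1}{2 \left(- \frac{10}{9}\right)} + \left(-24401 + 22909\right)} = \frac{5041 + 18508}{\frac{1}{2} \left(- \frac{9}{10}\right) - 1492} = \frac{23549}{- \frac{9}{20} - 1492} = \frac{23549}{- \frac{29849}{20}} = 23549 \left(- \frac{20}{29849}\right) = - \frac{470980}{29849}$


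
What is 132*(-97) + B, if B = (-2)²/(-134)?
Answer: -857870/67 ≈ -12804.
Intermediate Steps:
B = -2/67 (B = 4*(-1/134) = -2/67 ≈ -0.029851)
132*(-97) + B = 132*(-97) - 2/67 = -12804 - 2/67 = -857870/67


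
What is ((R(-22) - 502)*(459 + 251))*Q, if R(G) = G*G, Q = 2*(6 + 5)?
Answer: -281160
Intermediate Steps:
Q = 22 (Q = 2*11 = 22)
R(G) = G²
((R(-22) - 502)*(459 + 251))*Q = (((-22)² - 502)*(459 + 251))*22 = ((484 - 502)*710)*22 = -18*710*22 = -12780*22 = -281160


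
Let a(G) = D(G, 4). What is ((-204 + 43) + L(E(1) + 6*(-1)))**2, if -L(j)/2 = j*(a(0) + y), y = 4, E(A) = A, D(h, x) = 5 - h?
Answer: 5041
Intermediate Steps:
a(G) = 5 - G
L(j) = -18*j (L(j) = -2*j*((5 - 1*0) + 4) = -2*j*((5 + 0) + 4) = -2*j*(5 + 4) = -2*j*9 = -18*j)
((-204 + 43) + L(E(1) + 6*(-1)))**2 = ((-204 + 43) - 18*(1 + 6*(-1)))**2 = (-161 - 18*(1 - 6))**2 = (-161 - 18*(-5))**2 = (-161 + 90)**2 = (-71)**2 = 5041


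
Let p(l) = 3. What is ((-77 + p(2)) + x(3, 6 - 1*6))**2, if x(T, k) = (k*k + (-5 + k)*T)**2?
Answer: 22801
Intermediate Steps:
x(T, k) = (k**2 + T*(-5 + k))**2
((-77 + p(2)) + x(3, 6 - 1*6))**2 = ((-77 + 3) + ((6 - 1*6)**2 - 5*3 + 3*(6 - 1*6))**2)**2 = (-74 + ((6 - 6)**2 - 15 + 3*(6 - 6))**2)**2 = (-74 + (0**2 - 15 + 3*0)**2)**2 = (-74 + (0 - 15 + 0)**2)**2 = (-74 + (-15)**2)**2 = (-74 + 225)**2 = 151**2 = 22801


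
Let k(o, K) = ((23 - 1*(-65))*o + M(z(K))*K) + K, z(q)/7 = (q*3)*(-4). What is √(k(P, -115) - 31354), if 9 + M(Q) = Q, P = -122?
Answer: I*√1152070 ≈ 1073.3*I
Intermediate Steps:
z(q) = -84*q (z(q) = 7*((q*3)*(-4)) = 7*((3*q)*(-4)) = 7*(-12*q) = -84*q)
M(Q) = -9 + Q
k(o, K) = K + 88*o + K*(-9 - 84*K) (k(o, K) = ((23 - 1*(-65))*o + (-9 - 84*K)*K) + K = ((23 + 65)*o + K*(-9 - 84*K)) + K = (88*o + K*(-9 - 84*K)) + K = K + 88*o + K*(-9 - 84*K))
√(k(P, -115) - 31354) = √((-84*(-115)² - 8*(-115) + 88*(-122)) - 31354) = √((-84*13225 + 920 - 10736) - 31354) = √((-1110900 + 920 - 10736) - 31354) = √(-1120716 - 31354) = √(-1152070) = I*√1152070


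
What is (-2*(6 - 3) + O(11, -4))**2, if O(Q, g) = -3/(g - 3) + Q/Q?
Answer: 1024/49 ≈ 20.898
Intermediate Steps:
O(Q, g) = 1 - 3/(-3 + g) (O(Q, g) = -3/(-3 + g) + 1 = 1 - 3/(-3 + g))
(-2*(6 - 3) + O(11, -4))**2 = (-2*(6 - 3) + (-6 - 4)/(-3 - 4))**2 = (-2*3 - 10/(-7))**2 = (-6 - 1/7*(-10))**2 = (-6 + 10/7)**2 = (-32/7)**2 = 1024/49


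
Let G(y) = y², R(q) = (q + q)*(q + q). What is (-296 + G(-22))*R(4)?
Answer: 12032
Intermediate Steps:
R(q) = 4*q² (R(q) = (2*q)*(2*q) = 4*q²)
(-296 + G(-22))*R(4) = (-296 + (-22)²)*(4*4²) = (-296 + 484)*(4*16) = 188*64 = 12032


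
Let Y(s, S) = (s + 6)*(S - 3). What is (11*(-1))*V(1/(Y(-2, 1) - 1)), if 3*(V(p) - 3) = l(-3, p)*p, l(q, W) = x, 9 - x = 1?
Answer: -803/27 ≈ -29.741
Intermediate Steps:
x = 8 (x = 9 - 1*1 = 9 - 1 = 8)
l(q, W) = 8
Y(s, S) = (-3 + S)*(6 + s) (Y(s, S) = (6 + s)*(-3 + S) = (-3 + S)*(6 + s))
V(p) = 3 + 8*p/3 (V(p) = 3 + (8*p)/3 = 3 + 8*p/3)
(11*(-1))*V(1/(Y(-2, 1) - 1)) = (11*(-1))*(3 + 8/(3*((-18 - 3*(-2) + 6*1 + 1*(-2)) - 1))) = -11*(3 + 8/(3*((-18 + 6 + 6 - 2) - 1))) = -11*(3 + 8/(3*(-8 - 1))) = -11*(3 + (8/3)/(-9)) = -11*(3 + (8/3)*(-⅑)) = -11*(3 - 8/27) = -11*73/27 = -803/27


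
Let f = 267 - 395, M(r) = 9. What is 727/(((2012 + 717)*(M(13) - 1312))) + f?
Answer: -455154263/3555887 ≈ -128.00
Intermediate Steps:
f = -128
727/(((2012 + 717)*(M(13) - 1312))) + f = 727/(((2012 + 717)*(9 - 1312))) - 128 = 727/((2729*(-1303))) - 128 = 727/(-3555887) - 128 = 727*(-1/3555887) - 128 = -727/3555887 - 128 = -455154263/3555887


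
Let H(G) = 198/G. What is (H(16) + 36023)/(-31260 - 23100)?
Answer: -288283/434880 ≈ -0.66290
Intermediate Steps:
(H(16) + 36023)/(-31260 - 23100) = (198/16 + 36023)/(-31260 - 23100) = (198*(1/16) + 36023)/(-54360) = (99/8 + 36023)*(-1/54360) = (288283/8)*(-1/54360) = -288283/434880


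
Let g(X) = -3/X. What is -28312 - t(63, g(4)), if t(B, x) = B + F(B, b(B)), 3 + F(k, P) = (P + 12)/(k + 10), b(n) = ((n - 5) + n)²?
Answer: -2085809/73 ≈ -28573.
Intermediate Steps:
b(n) = (-5 + 2*n)² (b(n) = ((-5 + n) + n)² = (-5 + 2*n)²)
F(k, P) = -3 + (12 + P)/(10 + k) (F(k, P) = -3 + (P + 12)/(k + 10) = -3 + (12 + P)/(10 + k))
t(B, x) = B + (-18 + (-5 + 2*B)² - 3*B)/(10 + B)
-28312 - t(63, g(4)) = -28312 - (7 - 13*63 + 5*63²)/(10 + 63) = -28312 - (7 - 819 + 5*3969)/73 = -28312 - (7 - 819 + 19845)/73 = -28312 - 19033/73 = -2085809/73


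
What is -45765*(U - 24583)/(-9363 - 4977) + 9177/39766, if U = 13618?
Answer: -665165770239/19008148 ≈ -34994.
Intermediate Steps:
-45765*(U - 24583)/(-9363 - 4977) + 9177/39766 = -45765*(13618 - 24583)/(-9363 - 4977) + 9177/39766 = -45765/((-14340/(-10965))) + 9177*(1/39766) = -45765/((-14340*(-1/10965))) + 9177/39766 = -45765/956/731 + 9177/39766 = -45765*731/956 + 9177/39766 = -33454215/956 + 9177/39766 = -665165770239/19008148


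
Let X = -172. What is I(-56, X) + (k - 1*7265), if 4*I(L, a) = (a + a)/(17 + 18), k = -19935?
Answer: -952086/35 ≈ -27202.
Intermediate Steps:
I(L, a) = a/70 (I(L, a) = ((a + a)/(17 + 18))/4 = ((2*a)/35)/4 = ((2*a)*(1/35))/4 = (2*a/35)/4 = a/70)
I(-56, X) + (k - 1*7265) = (1/70)*(-172) + (-19935 - 1*7265) = -86/35 + (-19935 - 7265) = -86/35 - 27200 = -952086/35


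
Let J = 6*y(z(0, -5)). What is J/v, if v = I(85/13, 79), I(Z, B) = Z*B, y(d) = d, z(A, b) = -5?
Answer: -78/1343 ≈ -0.058079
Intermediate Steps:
I(Z, B) = B*Z
v = 6715/13 (v = 79*(85/13) = 6715/13 ≈ 516.54)
J = -30 (J = 6*(-5) = -30)
J/v = -30/6715/13 = -30*13/6715 = -78/1343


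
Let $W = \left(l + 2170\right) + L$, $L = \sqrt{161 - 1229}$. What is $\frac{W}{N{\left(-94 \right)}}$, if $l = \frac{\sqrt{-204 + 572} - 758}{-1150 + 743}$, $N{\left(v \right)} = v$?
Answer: $- \frac{441974}{19129} + \frac{2 \sqrt{23}}{19129} - \frac{i \sqrt{267}}{47} \approx -23.104 - 0.34766 i$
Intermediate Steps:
$l = \frac{758}{407} - \frac{4 \sqrt{23}}{407}$ ($l = \frac{\sqrt{368} - 758}{-407} = \left(4 \sqrt{23} - 758\right) \left(- \frac{1}{407}\right) = \left(-758 + 4 \sqrt{23}\right) \left(- \frac{1}{407}\right) = \frac{758}{407} - \frac{4 \sqrt{23}}{407} \approx 1.8153$)
$L = 2 i \sqrt{267}$ ($L = \sqrt{-1068} = 2 i \sqrt{267} \approx 32.68 i$)
$W = \frac{883948}{407} - \frac{4 \sqrt{23}}{407} + 2 i \sqrt{267}$ ($W = \left(\left(\frac{758}{407} - \frac{4 \sqrt{23}}{407}\right) + 2170\right) + 2 i \sqrt{267} = \left(\frac{883948}{407} - \frac{4 \sqrt{23}}{407}\right) + 2 i \sqrt{267} = \frac{883948}{407} - \frac{4 \sqrt{23}}{407} + 2 i \sqrt{267} \approx 2171.8 + 32.68 i$)
$\frac{W}{N{\left(-94 \right)}} = \frac{\frac{883948}{407} - \frac{4 \sqrt{23}}{407} + 2 i \sqrt{267}}{-94} = \left(\frac{883948}{407} - \frac{4 \sqrt{23}}{407} + 2 i \sqrt{267}\right) \left(- \frac{1}{94}\right) = - \frac{441974}{19129} + \frac{2 \sqrt{23}}{19129} - \frac{i \sqrt{267}}{47}$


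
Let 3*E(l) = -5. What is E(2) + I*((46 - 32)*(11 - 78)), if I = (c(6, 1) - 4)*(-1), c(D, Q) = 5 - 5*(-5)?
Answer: 73159/3 ≈ 24386.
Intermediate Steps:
c(D, Q) = 30 (c(D, Q) = 5 + 25 = 30)
E(l) = -5/3 (E(l) = (1/3)*(-5) = -5/3)
I = -26 (I = (30 - 4)*(-1) = 26*(-1) = -26)
E(2) + I*((46 - 32)*(11 - 78)) = -5/3 - 26*(46 - 32)*(11 - 78) = -5/3 - 364*(-67) = -5/3 - 26*(-938) = -5/3 + 24388 = 73159/3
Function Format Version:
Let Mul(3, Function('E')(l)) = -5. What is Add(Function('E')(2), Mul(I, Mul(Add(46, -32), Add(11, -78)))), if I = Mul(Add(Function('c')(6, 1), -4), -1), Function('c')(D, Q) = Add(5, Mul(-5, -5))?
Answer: Rational(73159, 3) ≈ 24386.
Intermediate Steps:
Function('c')(D, Q) = 30 (Function('c')(D, Q) = Add(5, 25) = 30)
Function('E')(l) = Rational(-5, 3) (Function('E')(l) = Mul(Rational(1, 3), -5) = Rational(-5, 3))
I = -26 (I = Mul(Add(30, -4), -1) = Mul(26, -1) = -26)
Add(Function('E')(2), Mul(I, Mul(Add(46, -32), Add(11, -78)))) = Add(Rational(-5, 3), Mul(-26, Mul(Add(46, -32), Add(11, -78)))) = Add(Rational(-5, 3), Mul(-26, Mul(14, -67))) = Add(Rational(-5, 3), Mul(-26, -938)) = Add(Rational(-5, 3), 24388) = Rational(73159, 3)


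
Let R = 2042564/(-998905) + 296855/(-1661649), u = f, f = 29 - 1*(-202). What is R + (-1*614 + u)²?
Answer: 243475038141601894/1659829494345 ≈ 1.4669e+5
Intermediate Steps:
f = 231 (f = 29 + 202 = 231)
u = 231
R = -3690554371811/1659829494345 (R = 2042564*(-1/998905) + 296855*(-1/1661649) = -2042564/998905 - 296855/1661649 = -3690554371811/1659829494345 ≈ -2.2235)
R + (-1*614 + u)² = -3690554371811/1659829494345 + (-1*614 + 231)² = -3690554371811/1659829494345 + (-614 + 231)² = -3690554371811/1659829494345 + (-383)² = -3690554371811/1659829494345 + 146689 = 243475038141601894/1659829494345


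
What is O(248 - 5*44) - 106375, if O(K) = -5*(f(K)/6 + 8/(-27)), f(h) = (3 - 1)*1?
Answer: -2872130/27 ≈ -1.0638e+5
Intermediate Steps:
f(h) = 2 (f(h) = 2*1 = 2)
O(K) = -5/27 (O(K) = -5*(2/6 + 8/(-27)) = -5*(2*(⅙) + 8*(-1/27)) = -5*(⅓ - 8/27) = -5*1/27 = -5/27)
O(248 - 5*44) - 106375 = -5/27 - 106375 = -2872130/27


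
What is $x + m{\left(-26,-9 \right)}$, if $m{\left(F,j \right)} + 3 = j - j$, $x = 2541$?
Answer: $2538$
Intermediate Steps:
$m{\left(F,j \right)} = -3$ ($m{\left(F,j \right)} = -3 + \left(j - j\right) = -3 + 0 = -3$)
$x + m{\left(-26,-9 \right)} = 2541 - 3 = 2538$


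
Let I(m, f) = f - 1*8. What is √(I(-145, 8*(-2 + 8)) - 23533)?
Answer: I*√23493 ≈ 153.27*I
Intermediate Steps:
I(m, f) = -8 + f (I(m, f) = f - 8 = -8 + f)
√(I(-145, 8*(-2 + 8)) - 23533) = √((-8 + 8*(-2 + 8)) - 23533) = √((-8 + 8*6) - 23533) = √((-8 + 48) - 23533) = √(40 - 23533) = √(-23493) = I*√23493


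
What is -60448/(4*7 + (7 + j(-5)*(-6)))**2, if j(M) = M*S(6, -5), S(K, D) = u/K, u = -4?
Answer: -60448/225 ≈ -268.66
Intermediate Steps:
S(K, D) = -4/K
j(M) = -2*M/3 (j(M) = M*(-4/6) = M*(-4*1/6) = M*(-2/3) = -2*M/3)
-60448/(4*7 + (7 + j(-5)*(-6)))**2 = -60448/(4*7 + (7 - 2/3*(-5)*(-6)))**2 = -60448/(28 + (7 + (10/3)*(-6)))**2 = -60448/(28 + (7 - 20))**2 = -60448/(28 - 13)**2 = -60448/(15**2) = -60448/225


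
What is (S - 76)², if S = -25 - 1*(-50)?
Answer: 2601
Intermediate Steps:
S = 25 (S = -25 + 50 = 25)
(S - 76)² = (25 - 76)² = (-51)² = 2601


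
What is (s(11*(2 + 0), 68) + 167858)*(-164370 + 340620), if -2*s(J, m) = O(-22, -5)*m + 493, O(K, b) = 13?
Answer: 29463624375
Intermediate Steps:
s(J, m) = -493/2 - 13*m/2 (s(J, m) = -(13*m + 493)/2 = -(493 + 13*m)/2 = -493/2 - 13*m/2)
(s(11*(2 + 0), 68) + 167858)*(-164370 + 340620) = ((-493/2 - 13/2*68) + 167858)*(-164370 + 340620) = ((-493/2 - 442) + 167858)*176250 = (-1377/2 + 167858)*176250 = (334339/2)*176250 = 29463624375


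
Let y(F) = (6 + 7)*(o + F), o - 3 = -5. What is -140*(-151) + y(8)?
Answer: 21218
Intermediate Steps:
o = -2 (o = 3 - 5 = -2)
y(F) = -26 + 13*F (y(F) = (6 + 7)*(-2 + F) = 13*(-2 + F) = -26 + 13*F)
-140*(-151) + y(8) = -140*(-151) + (-26 + 13*8) = 21140 + (-26 + 104) = 21140 + 78 = 21218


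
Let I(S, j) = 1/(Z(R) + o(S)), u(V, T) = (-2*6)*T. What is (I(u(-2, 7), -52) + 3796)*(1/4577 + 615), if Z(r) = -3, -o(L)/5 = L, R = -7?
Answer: 4455728452648/1908609 ≈ 2.3345e+6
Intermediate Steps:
o(L) = -5*L
u(V, T) = -12*T
I(S, j) = 1/(-3 - 5*S)
(I(u(-2, 7), -52) + 3796)*(1/4577 + 615) = (-1/(3 + 5*(-12*7)) + 3796)*(1/4577 + 615) = (-1/(3 + 5*(-84)) + 3796)*(1/4577 + 615) = (-1/(3 - 420) + 3796)*(2814856/4577) = (-1/(-417) + 3796)*(2814856/4577) = (-1*(-1/417) + 3796)*(2814856/4577) = (1/417 + 3796)*(2814856/4577) = (1582933/417)*(2814856/4577) = 4455728452648/1908609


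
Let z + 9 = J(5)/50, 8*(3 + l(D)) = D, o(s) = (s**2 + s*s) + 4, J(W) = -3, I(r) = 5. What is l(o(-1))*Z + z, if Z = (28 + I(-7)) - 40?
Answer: 669/100 ≈ 6.6900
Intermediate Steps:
o(s) = 4 + 2*s**2 (o(s) = (s**2 + s**2) + 4 = 2*s**2 + 4 = 4 + 2*s**2)
l(D) = -3 + D/8
Z = -7 (Z = (28 + 5) - 40 = 33 - 40 = -7)
z = -453/50 (z = -9 - 3/50 = -453/50 ≈ -9.0600)
l(o(-1))*Z + z = (-3 + (4 + 2*(-1)**2)/8)*(-7) - 453/50 = (-3 + (4 + 2*1)/8)*(-7) - 453/50 = (-3 + (4 + 2)/8)*(-7) - 453/50 = (-3 + (1/8)*6)*(-7) - 453/50 = (-3 + 3/4)*(-7) - 453/50 = -9/4*(-7) - 453/50 = 63/4 - 453/50 = 669/100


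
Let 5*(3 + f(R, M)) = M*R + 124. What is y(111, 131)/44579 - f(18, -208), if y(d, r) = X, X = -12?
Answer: 32408921/44579 ≈ 727.00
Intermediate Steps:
f(R, M) = 109/5 + M*R/5 (f(R, M) = -3 + (M*R + 124)/5 = -3 + (124 + M*R)/5 = -3 + (124/5 + M*R/5) = 109/5 + M*R/5)
y(d, r) = -12
y(111, 131)/44579 - f(18, -208) = -12/44579 - (109/5 + (⅕)*(-208)*18) = -12*1/44579 - (109/5 - 3744/5) = -12/44579 - 1*(-727) = -12/44579 + 727 = 32408921/44579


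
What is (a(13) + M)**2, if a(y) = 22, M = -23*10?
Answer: 43264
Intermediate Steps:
M = -230
(a(13) + M)**2 = (22 - 230)**2 = (-208)**2 = 43264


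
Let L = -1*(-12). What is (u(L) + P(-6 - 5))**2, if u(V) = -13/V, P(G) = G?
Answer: 21025/144 ≈ 146.01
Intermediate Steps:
L = 12
(u(L) + P(-6 - 5))**2 = (-13/12 + (-6 - 5))**2 = (-13*1/12 - 11)**2 = (-13/12 - 11)**2 = (-145/12)**2 = 21025/144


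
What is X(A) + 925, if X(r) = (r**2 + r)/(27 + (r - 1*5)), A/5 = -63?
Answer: 172115/293 ≈ 587.42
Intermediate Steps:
A = -315 (A = 5*(-63) = -315)
X(r) = (r + r**2)/(22 + r) (X(r) = (r + r**2)/(27 + (r - 5)) = (r + r**2)/(27 + (-5 + r)) = (r + r**2)/(22 + r))
X(A) + 925 = -315*(1 - 315)/(22 - 315) + 925 = -315*(-314)/(-293) + 925 = -315*(-1/293)*(-314) + 925 = -98910/293 + 925 = 172115/293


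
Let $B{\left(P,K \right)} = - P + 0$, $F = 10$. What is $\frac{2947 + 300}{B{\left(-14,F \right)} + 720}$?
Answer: $\frac{3247}{734} \approx 4.4237$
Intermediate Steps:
$B{\left(P,K \right)} = - P$
$\frac{2947 + 300}{B{\left(-14,F \right)} + 720} = \frac{2947 + 300}{\left(-1\right) \left(-14\right) + 720} = \frac{3247}{14 + 720} = \frac{3247}{734}$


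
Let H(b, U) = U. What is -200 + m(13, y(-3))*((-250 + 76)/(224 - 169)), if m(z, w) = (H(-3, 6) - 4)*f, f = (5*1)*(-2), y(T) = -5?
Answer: -1504/11 ≈ -136.73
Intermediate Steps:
f = -10 (f = 5*(-2) = -10)
m(z, w) = -20 (m(z, w) = (6 - 4)*(-10) = 2*(-10) = -20)
-200 + m(13, y(-3))*((-250 + 76)/(224 - 169)) = -200 - 20*(-250 + 76)/(224 - 169) = -200 - (-3480)/55 = -200 - 20*(-174/55) = -200 + 696/11 = -1504/11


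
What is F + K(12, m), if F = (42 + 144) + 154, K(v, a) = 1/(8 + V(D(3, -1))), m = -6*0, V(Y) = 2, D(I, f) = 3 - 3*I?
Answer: 3401/10 ≈ 340.10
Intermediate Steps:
m = 0
K(v, a) = ⅒ (K(v, a) = 1/(8 + 2) = 1/10 = ⅒)
F = 340 (F = 186 + 154 = 340)
F + K(12, m) = 340 + ⅒ = 3401/10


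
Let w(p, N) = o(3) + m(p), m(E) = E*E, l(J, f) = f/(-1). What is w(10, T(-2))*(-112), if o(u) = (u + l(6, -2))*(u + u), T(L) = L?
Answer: -14560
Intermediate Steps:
l(J, f) = -f (l(J, f) = f*(-1) = -f)
m(E) = E²
o(u) = 2*u*(2 + u) (o(u) = (u - 1*(-2))*(u + u) = (u + 2)*(2*u) = (2 + u)*(2*u) = 2*u*(2 + u))
w(p, N) = 30 + p² (w(p, N) = 2*3*(2 + 3) + p² = 2*3*5 + p² = 30 + p²)
w(10, T(-2))*(-112) = (30 + 10²)*(-112) = (30 + 100)*(-112) = 130*(-112) = -14560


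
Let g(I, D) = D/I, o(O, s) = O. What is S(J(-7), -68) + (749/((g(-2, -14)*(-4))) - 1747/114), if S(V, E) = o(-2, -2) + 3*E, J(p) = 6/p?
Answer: -56561/228 ≈ -248.07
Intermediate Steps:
S(V, E) = -2 + 3*E
S(J(-7), -68) + (749/((g(-2, -14)*(-4))) - 1747/114) = (-2 + 3*(-68)) + (749/((-14/(-2)*(-4))) - 1747/114) = (-2 - 204) + (749/((-14*(-½)*(-4))) - 1747*1/114) = -206 + (749/((7*(-4))) - 1747/114) = -206 + (749/(-28) - 1747/114) = -206 + (749*(-1/28) - 1747/114) = -206 + (-107/4 - 1747/114) = -206 - 9593/228 = -56561/228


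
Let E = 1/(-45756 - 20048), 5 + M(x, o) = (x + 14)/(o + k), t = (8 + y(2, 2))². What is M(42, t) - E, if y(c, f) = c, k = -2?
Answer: -2039917/460628 ≈ -4.4286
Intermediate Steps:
t = 100 (t = (8 + 2)² = 10² = 100)
M(x, o) = -5 + (14 + x)/(-2 + o) (M(x, o) = -5 + (x + 14)/(o - 2) = -5 + (14 + x)/(-2 + o))
E = -1/65804 (E = 1/(-65804) = -1/65804 ≈ -1.5197e-5)
M(42, t) - E = (24 + 42 - 5*100)/(-2 + 100) - 1*(-1/65804) = (24 + 42 - 500)/98 + 1/65804 = (1/98)*(-434) + 1/65804 = -31/7 + 1/65804 = -2039917/460628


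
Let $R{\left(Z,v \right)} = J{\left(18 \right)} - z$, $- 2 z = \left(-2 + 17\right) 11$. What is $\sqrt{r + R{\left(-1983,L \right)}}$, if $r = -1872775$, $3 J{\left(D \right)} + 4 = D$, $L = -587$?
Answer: $\frac{i \sqrt{67416762}}{6} \approx 1368.5 i$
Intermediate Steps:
$J{\left(D \right)} = - \frac{4}{3} + \frac{D}{3}$
$z = - \frac{165}{2}$ ($z = - \frac{\left(-2 + 17\right) 11}{2} = - \frac{15 \cdot 11}{2} = \left(- \frac{1}{2}\right) 165 = - \frac{165}{2} \approx -82.5$)
$R{\left(Z,v \right)} = \frac{523}{6}$ ($R{\left(Z,v \right)} = \left(- \frac{4}{3} + \frac{1}{3} \cdot 18\right) - - \frac{165}{2} = \left(- \frac{4}{3} + 6\right) + \frac{165}{2} = \frac{14}{3} + \frac{165}{2} = \frac{523}{6}$)
$\sqrt{r + R{\left(-1983,L \right)}} = \sqrt{-1872775 + \frac{523}{6}} = \sqrt{- \frac{11236127}{6}} = \frac{i \sqrt{67416762}}{6}$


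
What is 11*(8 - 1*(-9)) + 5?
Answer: 192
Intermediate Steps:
11*(8 - 1*(-9)) + 5 = 11*(8 + 9) + 5 = 11*17 + 5 = 187 + 5 = 192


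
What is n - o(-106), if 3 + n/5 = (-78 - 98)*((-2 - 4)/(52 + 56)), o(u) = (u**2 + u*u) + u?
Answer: -200989/9 ≈ -22332.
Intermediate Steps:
o(u) = u + 2*u**2 (o(u) = (u**2 + u**2) + u = 2*u**2 + u = u + 2*u**2)
n = 305/9 (n = -15 + 5*((-78 - 98)*((-2 - 4)/(52 + 56))) = -15 + 5*(-(-1056)/108) = -15 + 5*(-176*(-1/18)) = -15 + 5*(88/9) = -15 + 440/9 = 305/9 ≈ 33.889)
n - o(-106) = 305/9 - (-106)*(1 + 2*(-106)) = 305/9 - (-106)*(1 - 212) = 305/9 - (-106)*(-211) = 305/9 - 1*22366 = 305/9 - 22366 = -200989/9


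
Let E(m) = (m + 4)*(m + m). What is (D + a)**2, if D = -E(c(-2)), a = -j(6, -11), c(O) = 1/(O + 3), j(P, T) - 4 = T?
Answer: 9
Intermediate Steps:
j(P, T) = 4 + T
c(O) = 1/(3 + O)
a = 7 (a = -(4 - 11) = -1*(-7) = 7)
E(m) = 2*m*(4 + m) (E(m) = (4 + m)*(2*m) = 2*m*(4 + m))
D = -10 (D = -2*(4 + 1/(3 - 2))/(3 - 2) = -2*(4 + 1/1)/1 = -2*(4 + 1) = -2*5 = -1*10 = -10)
(D + a)**2 = (-10 + 7)**2 = (-3)**2 = 9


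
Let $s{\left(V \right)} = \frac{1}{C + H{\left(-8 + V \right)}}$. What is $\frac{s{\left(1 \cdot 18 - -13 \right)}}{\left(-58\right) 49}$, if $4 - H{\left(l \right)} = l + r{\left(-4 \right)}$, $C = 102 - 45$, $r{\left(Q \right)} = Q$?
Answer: $- \frac{1}{119364} \approx -8.3777 \cdot 10^{-6}$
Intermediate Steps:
$C = 57$
$H{\left(l \right)} = 8 - l$ ($H{\left(l \right)} = 4 - \left(l - 4\right) = 4 - \left(-4 + l\right) = 8 - l$)
$s{\left(V \right)} = \frac{1}{73 - V}$ ($s{\left(V \right)} = \frac{1}{57 - \left(-16 + V\right)} = \frac{1}{73 - V}$)
$\frac{s{\left(1 \cdot 18 - -13 \right)}}{\left(-58\right) 49} = \frac{\left(-1\right) \frac{1}{-73 + \left(1 \cdot 18 - -13\right)}}{\left(-58\right) 49} = \frac{\left(-1\right) \frac{1}{-73 + \left(18 + 13\right)}}{-2842} = - \frac{1}{-73 + 31} \left(- \frac{1}{2842}\right) = - \frac{1}{-42} \left(- \frac{1}{2842}\right) = \left(-1\right) \left(- \frac{1}{42}\right) \left(- \frac{1}{2842}\right) = \frac{1}{42} \left(- \frac{1}{2842}\right) = - \frac{1}{119364}$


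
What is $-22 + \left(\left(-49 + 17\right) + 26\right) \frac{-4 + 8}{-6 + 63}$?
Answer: $- \frac{426}{19} \approx -22.421$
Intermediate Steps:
$-22 + \left(\left(-49 + 17\right) + 26\right) \frac{-4 + 8}{-6 + 63} = -22 + \left(-32 + 26\right) \frac{4}{57} = -22 - 6 \cdot 4 \cdot \frac{1}{57} = -22 - \frac{8}{19} = - \frac{426}{19}$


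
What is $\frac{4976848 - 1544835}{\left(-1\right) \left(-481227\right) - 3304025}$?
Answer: $- \frac{3432013}{2822798} \approx -1.2158$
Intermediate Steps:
$\frac{4976848 - 1544835}{\left(-1\right) \left(-481227\right) - 3304025} = \frac{3432013}{481227 - 3304025} = \frac{3432013}{-2822798} = 3432013 \left(- \frac{1}{2822798}\right) = - \frac{3432013}{2822798}$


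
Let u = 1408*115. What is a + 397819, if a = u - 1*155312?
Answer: 404427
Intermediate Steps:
u = 161920
a = 6608 (a = 161920 - 1*155312 = 161920 - 155312 = 6608)
a + 397819 = 6608 + 397819 = 404427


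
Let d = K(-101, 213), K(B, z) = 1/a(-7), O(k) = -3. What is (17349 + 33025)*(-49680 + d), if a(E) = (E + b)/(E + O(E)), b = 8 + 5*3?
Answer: -10010447215/4 ≈ -2.5026e+9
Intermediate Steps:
b = 23 (b = 8 + 15 = 23)
a(E) = (23 + E)/(-3 + E) (a(E) = (E + 23)/(E - 3) = (23 + E)/(-3 + E))
K(B, z) = -5/8 (K(B, z) = 1/((23 - 7)/(-3 - 7)) = 1/(16/(-10)) = 1/(-1/10*16) = 1/(-8/5) = -5/8)
d = -5/8 ≈ -0.62500
(17349 + 33025)*(-49680 + d) = (17349 + 33025)*(-49680 - 5/8) = 50374*(-397445/8) = -10010447215/4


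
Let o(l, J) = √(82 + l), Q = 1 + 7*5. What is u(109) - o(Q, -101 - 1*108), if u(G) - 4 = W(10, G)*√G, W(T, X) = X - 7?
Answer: 4 - √118 + 102*√109 ≈ 1058.0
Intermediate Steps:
W(T, X) = -7 + X
Q = 36 (Q = 1 + 35 = 36)
u(G) = 4 + √G*(-7 + G) (u(G) = 4 + (-7 + G)*√G = 4 + √G*(-7 + G))
u(109) - o(Q, -101 - 1*108) = (4 + √109*(-7 + 109)) - √(82 + 36) = (4 + √109*102) - √118 = (4 + 102*√109) - √118 = 4 - √118 + 102*√109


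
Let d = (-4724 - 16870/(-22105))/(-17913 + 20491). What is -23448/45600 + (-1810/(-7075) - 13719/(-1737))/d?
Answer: -3227557725823019/650098010346900 ≈ -4.9647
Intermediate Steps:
d = -10440715/5698669 (d = (-4724 - 16870*(-1/22105))/2578 = (-4724 + 3374/4421)*(1/2578) = -20881430/4421*1/2578 = -10440715/5698669 ≈ -1.8321)
-23448/45600 + (-1810/(-7075) - 13719/(-1737))/d = -23448/45600 + (-1810/(-7075) - 13719/(-1737))/(-10440715/5698669) = -23448*1/45600 + (-1810*(-1/7075) - 13719*(-1/1737))*(-5698669/10440715) = -977/1900 + (362/1415 + 4573/579)*(-5698669/10440715) = -977/1900 + (6680393/819285)*(-5698669/10440715) = -977/1900 - 38069348496917/8553921188775 = -3227557725823019/650098010346900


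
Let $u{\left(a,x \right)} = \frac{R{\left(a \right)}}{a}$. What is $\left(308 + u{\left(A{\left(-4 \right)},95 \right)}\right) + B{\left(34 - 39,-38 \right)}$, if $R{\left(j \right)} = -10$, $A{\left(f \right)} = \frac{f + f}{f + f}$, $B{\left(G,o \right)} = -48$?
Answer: $250$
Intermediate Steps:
$A{\left(f \right)} = 1$ ($A{\left(f \right)} = \frac{2 f}{2 f} = 2 f \frac{1}{2 f} = 1$)
$u{\left(a,x \right)} = - \frac{10}{a}$
$\left(308 + u{\left(A{\left(-4 \right)},95 \right)}\right) + B{\left(34 - 39,-38 \right)} = \left(308 - \frac{10}{1}\right) - 48 = \left(308 - 10\right) - 48 = 298 - 48 = 250$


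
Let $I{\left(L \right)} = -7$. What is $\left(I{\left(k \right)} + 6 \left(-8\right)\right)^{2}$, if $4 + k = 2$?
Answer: $3025$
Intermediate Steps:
$k = -2$ ($k = -4 + 2 = -2$)
$\left(I{\left(k \right)} + 6 \left(-8\right)\right)^{2} = \left(-7 + 6 \left(-8\right)\right)^{2} = \left(-7 - 48\right)^{2} = \left(-55\right)^{2} = 3025$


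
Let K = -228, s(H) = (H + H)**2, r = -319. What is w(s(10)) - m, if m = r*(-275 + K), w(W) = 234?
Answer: -160223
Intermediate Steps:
s(H) = 4*H**2 (s(H) = (2*H)**2 = 4*H**2)
m = 160457 (m = -319*(-275 - 228) = -319*(-503) = 160457)
w(s(10)) - m = 234 - 1*160457 = 234 - 160457 = -160223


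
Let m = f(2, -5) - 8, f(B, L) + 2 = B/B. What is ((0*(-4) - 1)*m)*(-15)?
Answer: -135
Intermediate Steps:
f(B, L) = -1 (f(B, L) = -2 + B/B = -2 + 1 = -1)
m = -9 (m = -1 - 8 = -9)
((0*(-4) - 1)*m)*(-15) = ((0*(-4) - 1)*(-9))*(-15) = ((0 - 1)*(-9))*(-15) = -1*(-9)*(-15) = 9*(-15) = -135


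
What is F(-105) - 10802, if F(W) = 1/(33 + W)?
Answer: -777745/72 ≈ -10802.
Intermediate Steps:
F(-105) - 10802 = 1/(33 - 105) - 10802 = 1/(-72) - 10802 = -1/72 - 10802 = -777745/72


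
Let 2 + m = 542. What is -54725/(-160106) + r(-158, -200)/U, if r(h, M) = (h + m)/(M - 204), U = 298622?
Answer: 97090334931/284054621596 ≈ 0.34180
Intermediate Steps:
m = 540 (m = -2 + 542 = 540)
r(h, M) = (540 + h)/(-204 + M) (r(h, M) = (h + 540)/(M - 204) = (540 + h)/(-204 + M))
-54725/(-160106) + r(-158, -200)/U = -54725/(-160106) + ((540 - 158)/(-204 - 200))/298622 = -54725*(-1/160106) + (382/(-404))*(1/298622) = 54725/160106 - 1/404*382*(1/298622) = 54725/160106 - 191/202*1/298622 = 54725/160106 - 191/60321644 = 97090334931/284054621596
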